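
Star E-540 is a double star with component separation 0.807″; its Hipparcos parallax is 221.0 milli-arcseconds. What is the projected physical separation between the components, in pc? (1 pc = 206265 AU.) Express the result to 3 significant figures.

1.77 × 10^-5 pc

d = 1/p = 1/0.2210″ = 4.5249 pc.
At distance d (pc), an angle of θ arcsec spans θ·d AU: s = 0.807 × 4.5249 = 3.6516 AU.
= 3.6516 / 206265 = 1.7703 × 10^-5 pc.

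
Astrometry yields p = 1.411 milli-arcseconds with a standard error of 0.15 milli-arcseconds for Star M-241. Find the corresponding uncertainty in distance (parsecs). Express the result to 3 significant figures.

d = 1/p, so σ_d = σ_p / p².
σ_d = 0.000150 / (0.001411)² = 0.000150 / 0.0000019909 = 75.343 pc.

75.3 pc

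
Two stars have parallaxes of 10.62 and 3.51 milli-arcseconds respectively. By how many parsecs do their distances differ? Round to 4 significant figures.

d_A = 1/0.01062″ = 94.162 pc; d_B = 1/0.003510″ = 284.9 pc.
|d_B − d_A| = |284.9 − 94.162| = 190.74 pc.

190.7 pc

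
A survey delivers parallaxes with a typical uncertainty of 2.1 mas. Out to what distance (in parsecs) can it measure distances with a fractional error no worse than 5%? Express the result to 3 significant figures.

23.8 pc

σ_d/d = σ_p/p, so the condition is σ_p/p ≤ 0.05, i.e. p ≥ σ_p/0.05.
p_min = 2.1/0.05 = 42 mas = 0.042 arcsec.
d_max = 1/p_min = 1/0.042 = 23.81 pc.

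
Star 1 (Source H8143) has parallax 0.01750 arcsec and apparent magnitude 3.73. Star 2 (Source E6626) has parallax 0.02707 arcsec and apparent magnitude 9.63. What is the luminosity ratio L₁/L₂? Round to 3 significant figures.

L₁/L₂ = 548

d₁ = 1/p₁ = 1/0.01750″ = 57.143 pc; d₂ = 1/p₂ = 1/0.02707″ = 36.941 pc.
M₁ = m₁ − 5 log₁₀ d₁ + 5 = 3.73 − 8.7848 + 5 = -0.0548.
M₂ = 9.63 − 7.8375 + 5 = 6.7925.
L₁/L₂ = 10^(0.4(M₂ − M₁)) = 10^(0.4 × 6.8473) = 10^2.73892 = 548.18.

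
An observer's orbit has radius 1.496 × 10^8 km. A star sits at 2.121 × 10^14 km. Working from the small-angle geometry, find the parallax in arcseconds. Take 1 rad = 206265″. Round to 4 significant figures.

θ ≈ B/d = (1.496 × 10^8) / (2.121 × 10^14) = 7.0533 × 10^-7 rad.
In arcseconds: 7.0533 × 10^-7 × 206265 = 0.14548″.

0.1455 arcsec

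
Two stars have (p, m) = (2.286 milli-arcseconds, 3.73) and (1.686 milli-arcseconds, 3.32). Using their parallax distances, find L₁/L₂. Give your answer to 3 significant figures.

d₁ = 1/p₁ = 1/0.002286″ = 437.45 pc; d₂ = 1/p₂ = 1/0.001686″ = 593.12 pc.
M₁ = m₁ − 5 log₁₀ d₁ + 5 = 3.73 − 13.2046 + 5 = -4.4746.
M₂ = 3.32 − 13.8657 + 5 = -5.5457.
L₁/L₂ = 10^(0.4(M₂ − M₁)) = 10^(0.4 × (-1.0711)) = 10^(-0.42844) = 0.37287.

L₁/L₂ = 0.373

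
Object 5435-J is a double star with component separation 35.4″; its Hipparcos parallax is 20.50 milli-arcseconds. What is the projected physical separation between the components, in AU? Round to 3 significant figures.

d = 1/p = 1/0.02050″ = 48.78 pc.
At distance d (pc), an angle of θ arcsec spans θ·d AU: s = 35.4 × 48.78 = 1726.8 AU.

1730 AU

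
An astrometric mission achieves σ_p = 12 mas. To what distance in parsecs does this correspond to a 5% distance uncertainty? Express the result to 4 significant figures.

σ_d/d = σ_p/p, so the condition is σ_p/p ≤ 0.05, i.e. p ≥ σ_p/0.05.
p_min = 12/0.05 = 240 mas = 0.24 arcsec.
d_max = 1/p_min = 1/0.24 = 4.1667 pc.

4.167 pc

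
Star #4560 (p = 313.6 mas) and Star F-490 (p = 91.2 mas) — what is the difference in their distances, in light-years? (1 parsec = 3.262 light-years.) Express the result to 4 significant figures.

d_A = 1/0.3136″ = 3.1888 pc; d_B = 1/0.09120″ = 10.965 pc.
|d_B − d_A| = |10.965 − 3.1888| = 7.7762 pc = 7.7762 × 3.262 ly = 25.366 ly.

25.37 ly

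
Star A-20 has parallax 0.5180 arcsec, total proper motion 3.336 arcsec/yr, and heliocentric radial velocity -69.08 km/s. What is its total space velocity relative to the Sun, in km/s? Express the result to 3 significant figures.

d = 1/p = 1/0.5180″ = 1.9305 pc.
v_t = 4.740 μ d = 4.740 × 3.336 × 1.9305 = 30.526 km/s.
v = √(v_r² + v_t²) = √((-69.08)² + 30.526²) = √5703.88 = 75.524 km/s.

75.5 km/s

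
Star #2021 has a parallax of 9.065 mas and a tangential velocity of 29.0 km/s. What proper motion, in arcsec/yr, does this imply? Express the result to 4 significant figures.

0.05546 arcsec/yr

d = 1/p = 1/0.009065″ = 110.31 pc.
μ = v_t / (4.74 d) = 29.0 / (4.74 × 110.31) = 29.0 / 522.87 = 0.055463 ″/yr.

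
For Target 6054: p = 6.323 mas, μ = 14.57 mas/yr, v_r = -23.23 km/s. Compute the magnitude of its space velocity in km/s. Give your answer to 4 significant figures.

d = 1/p = 1/0.006323″ = 158.15 pc.
μ = 14.57 mas/yr = 0.01457 ″/yr.
v_t = 4.740 μ d = 4.740 × 0.01457 × 158.15 = 10.922 km/s.
v = √(v_r² + v_t²) = √((-23.23)² + 10.922²) = √658.923 = 25.669 km/s.

25.67 km/s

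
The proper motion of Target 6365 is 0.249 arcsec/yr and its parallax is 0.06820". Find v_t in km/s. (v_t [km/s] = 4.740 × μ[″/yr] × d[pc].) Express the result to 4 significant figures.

17.31 km/s

d = 1/p = 1/0.06820″ = 14.663 pc.
v_t = 4.74 × μ × d = 4.74 × 0.249 × 14.663 = 17.306 km/s.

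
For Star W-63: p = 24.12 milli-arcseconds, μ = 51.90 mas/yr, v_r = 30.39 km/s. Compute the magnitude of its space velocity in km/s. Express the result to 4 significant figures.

32.06 km/s

d = 1/p = 1/0.02412″ = 41.459 pc.
μ = 51.90 mas/yr = 0.05190 ″/yr.
v_t = 4.740 μ d = 4.740 × 0.05190 × 41.459 = 10.199 km/s.
v = √(v_r² + v_t²) = √(30.39² + 10.199²) = √1027.57 = 32.056 km/s.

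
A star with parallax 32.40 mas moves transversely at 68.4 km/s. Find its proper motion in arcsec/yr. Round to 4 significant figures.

0.4675 arcsec/yr

d = 1/p = 1/0.03240″ = 30.864 pc.
μ = v_t / (4.74 d) = 68.4 / (4.74 × 30.864) = 68.4 / 146.3 = 0.46753 ″/yr.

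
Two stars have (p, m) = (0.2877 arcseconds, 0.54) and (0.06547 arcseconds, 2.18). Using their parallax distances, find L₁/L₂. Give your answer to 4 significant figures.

L₁/L₂ = 0.2345

d₁ = 1/p₁ = 1/0.2877″ = 3.4758 pc; d₂ = 1/p₂ = 1/0.06547″ = 15.274 pc.
M₁ = m₁ − 5 log₁₀ d₁ + 5 = 0.54 − 2.7053 + 5 = 2.8347.
M₂ = 2.18 − 5.9198 + 5 = 1.2602.
L₁/L₂ = 10^(0.4(M₂ − M₁)) = 10^(0.4 × (-1.5745)) = 10^(-0.62980) = 0.23453.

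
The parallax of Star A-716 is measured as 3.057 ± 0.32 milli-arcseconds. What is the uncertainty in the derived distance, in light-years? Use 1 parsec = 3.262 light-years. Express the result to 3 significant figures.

d = 1/p, so σ_d = σ_p / p².
σ_d = 0.000320 / (0.003057)² = 0.000320 / 0.0000093452 = 34.242 pc = 34.242 × 3.262 ly = 111.7 ly.

112 ly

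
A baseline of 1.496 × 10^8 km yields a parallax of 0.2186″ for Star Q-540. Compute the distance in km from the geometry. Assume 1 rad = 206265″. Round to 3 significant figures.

θ = 0.2186″ = 0.2186/206265 = 1.0598 × 10^-6 rad.
d = B/θ = (1.496 × 10^8) / (1.0598 × 10^-6) = 1.4116 × 10^14 km.

1.41 × 10^14 km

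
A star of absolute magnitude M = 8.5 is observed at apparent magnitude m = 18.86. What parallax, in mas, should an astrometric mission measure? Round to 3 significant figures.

m − M = 18.86 − 8.5 = 10.36.
d = 10^((m−M)/5 + 1) = 10^3.072 = 1180.3 pc.
p = 1/d = 1/1180.3 = 0.00084724 arcsec = 0.84724 mas.

0.847 mas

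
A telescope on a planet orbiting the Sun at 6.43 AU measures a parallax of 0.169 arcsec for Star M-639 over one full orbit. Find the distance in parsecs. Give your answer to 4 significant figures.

38.05 pc

With baseline B (in AU) and parallax p (in arcsec), d = B/p parsecs.
d = 6.43 / 0.169 = 38.047 pc.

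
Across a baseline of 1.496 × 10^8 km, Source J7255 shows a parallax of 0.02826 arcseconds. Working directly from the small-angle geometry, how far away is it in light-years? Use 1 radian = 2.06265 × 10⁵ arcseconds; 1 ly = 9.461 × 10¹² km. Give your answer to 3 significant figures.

115 ly

θ = 0.02826″ = 0.02826/206265 = 1.3701 × 10^-7 rad.
d = B/θ = (1.496 × 10^8) / (1.3701 × 10^-7) = 1.0919 × 10^15 km = (1.0919 × 10^15) / (9.461 × 10^12) ly = 115.41 ly.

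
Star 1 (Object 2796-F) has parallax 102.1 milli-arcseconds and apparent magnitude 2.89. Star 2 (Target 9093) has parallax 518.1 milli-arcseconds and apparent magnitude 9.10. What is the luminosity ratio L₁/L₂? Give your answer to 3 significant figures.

L₁/L₂ = 7850

d₁ = 1/p₁ = 1/0.1021″ = 9.7943 pc; d₂ = 1/p₂ = 1/0.5181″ = 1.9301 pc.
M₁ = m₁ − 5 log₁₀ d₁ + 5 = 2.89 − 4.9549 + 5 = 2.9351.
M₂ = 9.10 − 1.4279 + 5 = 12.6721.
L₁/L₂ = 10^(0.4(M₂ − M₁)) = 10^(0.4 × 9.7370) = 10^3.89480 = 7848.7.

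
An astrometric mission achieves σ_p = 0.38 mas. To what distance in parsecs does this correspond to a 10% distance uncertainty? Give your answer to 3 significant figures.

σ_d/d = σ_p/p, so the condition is σ_p/p ≤ 0.10, i.e. p ≥ σ_p/0.10.
p_min = 0.38/0.10 = 3.8 mas = 0.0038 arcsec.
d_max = 1/p_min = 1/0.0038 = 263.16 pc.

263 pc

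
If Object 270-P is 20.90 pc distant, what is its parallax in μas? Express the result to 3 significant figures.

47800 μas

p = 1/d = 1/20.9 = 0.047847 arcsec.
= 0.047847 × 10⁶ = 47847 μas.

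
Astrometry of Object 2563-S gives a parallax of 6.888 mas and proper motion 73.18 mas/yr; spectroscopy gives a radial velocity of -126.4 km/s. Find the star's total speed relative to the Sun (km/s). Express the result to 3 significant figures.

136 km/s

d = 1/p = 1/0.006888″ = 145.18 pc.
μ = 73.18 mas/yr = 0.07318 ″/yr.
v_t = 4.740 μ d = 4.740 × 0.07318 × 145.18 = 50.359 km/s.
v = √(v_r² + v_t²) = √((-126.4)² + 50.359²) = √18513 = 136.06 km/s.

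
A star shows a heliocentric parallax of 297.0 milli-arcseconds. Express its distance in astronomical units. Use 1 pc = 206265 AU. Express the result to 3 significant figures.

694000 AU

p = 297.0 milli-arcseconds = 0.2970 arcsec.
d = 1/p = 1/0.2970 = 3.367 pc.
In AU: 3.367 × 206265 = 6.9449 × 10^5 AU.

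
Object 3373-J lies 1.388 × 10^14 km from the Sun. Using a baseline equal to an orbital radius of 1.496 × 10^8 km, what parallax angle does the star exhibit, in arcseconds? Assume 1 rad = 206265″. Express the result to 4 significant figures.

0.2223 arcsec

θ ≈ B/d = (1.496 × 10^8) / (1.388 × 10^14) = 1.0778 × 10^-6 rad.
In arcseconds: 1.0778 × 10^-6 × 206265 = 0.22231″.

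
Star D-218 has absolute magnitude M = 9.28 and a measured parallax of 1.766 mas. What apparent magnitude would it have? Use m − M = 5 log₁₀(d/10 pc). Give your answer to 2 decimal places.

d = 1/p = 1/0.001766″ = 566.25 pc.
m − M = 5 log₁₀ d − 5 = 5 log₁₀(566.25) − 5 = 13.7650 − 5 = 8.7650.
m = M + (m − M) = 9.28 + 8.7650 = 18.05.

m = 18.05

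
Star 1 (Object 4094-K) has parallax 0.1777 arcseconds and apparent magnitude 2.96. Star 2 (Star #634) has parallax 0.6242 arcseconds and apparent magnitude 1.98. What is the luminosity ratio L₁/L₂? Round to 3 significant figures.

L₁/L₂ = 5.00

d₁ = 1/p₁ = 1/0.1777″ = 5.6275 pc; d₂ = 1/p₂ = 1/0.6242″ = 1.6021 pc.
M₁ = m₁ − 5 log₁₀ d₁ + 5 = 2.96 − 3.7516 + 5 = 4.2084.
M₂ = 1.98 − 1.0234 + 5 = 5.9566.
L₁/L₂ = 10^(0.4(M₂ − M₁)) = 10^(0.4 × 1.7482) = 10^0.69928 = 5.0036.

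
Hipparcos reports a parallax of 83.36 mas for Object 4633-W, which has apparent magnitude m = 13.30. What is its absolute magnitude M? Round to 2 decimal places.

d = 1/p = 1/0.08336″ = 11.996 pc.
m − M = 5 log₁₀(11.996) − 5 = 5.3952 − 5 = 0.3952.
M = m − (m − M) = 13.30 − 0.3952 = 12.90.

M = 12.90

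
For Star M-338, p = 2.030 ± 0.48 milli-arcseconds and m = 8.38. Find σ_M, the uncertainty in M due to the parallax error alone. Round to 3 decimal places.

M = m − 5 log₁₀ d + 5 = m + 5 log₁₀ p + 5, so ∂M/∂p = 5/(p ln 10).
σ_M = (5/ln 10) · (σ_p/p) = 2.1715 × 0.48/2.030 = 2.1715 × 0.23645 = 0.51345.

σ_M = 0.513 mag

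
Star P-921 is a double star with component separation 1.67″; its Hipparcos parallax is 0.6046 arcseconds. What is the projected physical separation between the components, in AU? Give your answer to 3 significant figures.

d = 1/p = 1/0.6046″ = 1.654 pc.
At distance d (pc), an angle of θ arcsec spans θ·d AU: s = 1.67 × 1.654 = 2.7622 AU.

2.76 AU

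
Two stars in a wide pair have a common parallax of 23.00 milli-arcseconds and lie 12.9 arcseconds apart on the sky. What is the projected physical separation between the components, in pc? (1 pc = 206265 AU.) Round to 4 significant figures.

0.002719 pc

d = 1/p = 1/0.02300″ = 43.478 pc.
At distance d (pc), an angle of θ arcsec spans θ·d AU: s = 12.9 × 43.478 = 560.87 AU.
= 560.87 / 206265 = 0.0027192 pc.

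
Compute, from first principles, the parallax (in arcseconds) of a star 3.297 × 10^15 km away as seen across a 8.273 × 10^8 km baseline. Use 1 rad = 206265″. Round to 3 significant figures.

θ ≈ B/d = (8.273 × 10^8) / (3.297 × 10^15) = 2.5093 × 10^-7 rad.
In arcseconds: 2.5093 × 10^-7 × 206265 = 0.051758″.

0.0518 arcsec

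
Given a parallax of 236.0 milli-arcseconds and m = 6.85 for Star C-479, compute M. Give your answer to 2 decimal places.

M = 8.71

d = 1/p = 1/0.2360″ = 4.2373 pc.
m − M = 5 log₁₀(4.2373) − 5 = 3.1354 − 5 = -1.8646.
M = m − (m − M) = 6.85 − (-1.8646) = 8.71.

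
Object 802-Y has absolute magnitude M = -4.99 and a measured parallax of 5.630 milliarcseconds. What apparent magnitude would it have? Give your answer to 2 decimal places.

d = 1/p = 1/0.005630″ = 177.62 pc.
m − M = 5 log₁₀ d − 5 = 5 log₁₀(177.62) − 5 = 11.2475 − 5 = 6.2475.
m = M + (m − M) = -4.99 + 6.2475 = 1.26.

m = 1.26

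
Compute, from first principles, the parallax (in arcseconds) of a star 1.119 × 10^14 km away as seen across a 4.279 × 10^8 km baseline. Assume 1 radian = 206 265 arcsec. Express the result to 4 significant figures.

0.7887 arcsec

θ ≈ B/d = (4.279 × 10^8) / (1.119 × 10^14) = 3.8239 × 10^-6 rad.
In arcseconds: 3.8239 × 10^-6 × 206265 = 0.78874″.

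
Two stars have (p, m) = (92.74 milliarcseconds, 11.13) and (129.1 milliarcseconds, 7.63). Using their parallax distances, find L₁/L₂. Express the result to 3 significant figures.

d₁ = 1/p₁ = 1/0.09274″ = 10.783 pc; d₂ = 1/p₂ = 1/0.1291″ = 7.7459 pc.
M₁ = m₁ − 5 log₁₀ d₁ + 5 = 11.13 − 5.1637 + 5 = 10.9663.
M₂ = 7.63 − 4.4454 + 5 = 8.1846.
L₁/L₂ = 10^(0.4(M₂ − M₁)) = 10^(0.4 × (-2.7817)) = 10^(-1.11268) = 0.077147.

L₁/L₂ = 0.0771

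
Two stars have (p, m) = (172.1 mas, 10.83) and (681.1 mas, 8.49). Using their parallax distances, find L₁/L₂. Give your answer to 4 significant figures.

L₁/L₂ = 1.815

d₁ = 1/p₁ = 1/0.1721″ = 5.8106 pc; d₂ = 1/p₂ = 1/0.6811″ = 1.4682 pc.
M₁ = m₁ − 5 log₁₀ d₁ + 5 = 10.83 − 3.8211 + 5 = 12.0089.
M₂ = 8.49 − 0.8339 + 5 = 12.6561.
L₁/L₂ = 10^(0.4(M₂ − M₁)) = 10^(0.4 × 0.6472) = 10^0.25888 = 1.815.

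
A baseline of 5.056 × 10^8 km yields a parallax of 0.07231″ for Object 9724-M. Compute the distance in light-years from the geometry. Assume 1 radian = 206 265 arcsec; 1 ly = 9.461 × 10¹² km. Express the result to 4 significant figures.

152.4 ly

θ = 0.07231″ = 0.07231/206265 = 3.5057 × 10^-7 rad.
d = B/θ = (5.056 × 10^8) / (3.5057 × 10^-7) = 1.4422 × 10^15 km = (1.4422 × 10^15) / (9.461 × 10^12) ly = 152.44 ly.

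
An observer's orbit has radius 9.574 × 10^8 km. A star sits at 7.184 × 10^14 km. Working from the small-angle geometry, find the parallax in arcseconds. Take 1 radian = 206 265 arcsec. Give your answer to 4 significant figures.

0.2749 arcsec

θ ≈ B/d = (9.574 × 10^8) / (7.184 × 10^14) = 1.3327 × 10^-6 rad.
In arcseconds: 1.3327 × 10^-6 × 206265 = 0.27489″.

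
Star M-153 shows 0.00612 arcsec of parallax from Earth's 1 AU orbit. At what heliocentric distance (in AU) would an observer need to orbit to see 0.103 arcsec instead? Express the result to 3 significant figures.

Parallax scales linearly with baseline: p ∝ B, so B = p_target / p_Earth × 1 AU.
B = 0.103 / 0.00612 = 16.83 AU.

16.8 AU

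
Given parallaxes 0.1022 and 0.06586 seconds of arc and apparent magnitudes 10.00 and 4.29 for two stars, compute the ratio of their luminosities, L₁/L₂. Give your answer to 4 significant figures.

d₁ = 1/p₁ = 1/0.1022″ = 9.7847 pc; d₂ = 1/p₂ = 1/0.06586″ = 15.184 pc.
M₁ = m₁ − 5 log₁₀ d₁ + 5 = 10.00 − 4.9527 + 5 = 10.0473.
M₂ = 4.29 − 5.9069 + 5 = 3.3831.
L₁/L₂ = 10^(0.4(M₂ − M₁)) = 10^(0.4 × (-6.6642)) = 10^(-2.66568) = 0.0021593.

L₁/L₂ = 0.002159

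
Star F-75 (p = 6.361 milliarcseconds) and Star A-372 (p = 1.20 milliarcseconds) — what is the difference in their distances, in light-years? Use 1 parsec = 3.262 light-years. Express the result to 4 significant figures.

d_A = 1/0.006361″ = 157.21 pc; d_B = 1/0.001200″ = 833.33 pc.
|d_B − d_A| = |833.33 − 157.21| = 676.12 pc = 676.12 × 3.262 ly = 2205.5 ly.

2206 ly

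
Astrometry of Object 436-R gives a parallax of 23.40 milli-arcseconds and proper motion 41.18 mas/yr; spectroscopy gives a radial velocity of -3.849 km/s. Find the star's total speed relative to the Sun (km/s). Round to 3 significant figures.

9.19 km/s

d = 1/p = 1/0.02340″ = 42.735 pc.
μ = 41.18 mas/yr = 0.04118 ″/yr.
v_t = 4.740 μ d = 4.740 × 0.04118 × 42.735 = 8.3416 km/s.
v = √(v_r² + v_t²) = √((-3.849)² + 8.3416²) = √84.3971 = 9.1868 km/s.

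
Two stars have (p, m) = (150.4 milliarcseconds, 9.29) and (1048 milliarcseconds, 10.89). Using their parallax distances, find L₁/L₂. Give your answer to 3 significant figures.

d₁ = 1/p₁ = 1/0.1504″ = 6.6489 pc; d₂ = 1/p₂ = 1/1.048″ = 0.9542 pc.
M₁ = m₁ − 5 log₁₀ d₁ + 5 = 9.29 − 4.1137 + 5 = 10.1763.
M₂ = 10.89 − (-0.1018) + 5 = 15.9918.
L₁/L₂ = 10^(0.4(M₂ − M₁)) = 10^(0.4 × 5.8155) = 10^2.32620 = 211.93.

L₁/L₂ = 212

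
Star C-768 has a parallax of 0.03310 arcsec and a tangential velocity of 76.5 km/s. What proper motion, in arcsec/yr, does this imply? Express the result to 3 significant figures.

0.534 arcsec/yr

d = 1/p = 1/0.03310″ = 30.211 pc.
μ = v_t / (4.74 d) = 76.5 / (4.74 × 30.211) = 76.5 / 143.2 = 0.53422 ″/yr.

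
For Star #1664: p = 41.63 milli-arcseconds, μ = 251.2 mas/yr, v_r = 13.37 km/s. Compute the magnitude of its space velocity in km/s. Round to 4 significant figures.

d = 1/p = 1/0.04163″ = 24.021 pc.
μ = 251.2 mas/yr = 0.2512 ″/yr.
v_t = 4.740 μ d = 4.740 × 0.2512 × 24.021 = 28.602 km/s.
v = √(v_r² + v_t²) = √(13.37² + 28.602²) = √996.831 = 31.573 km/s.

31.57 km/s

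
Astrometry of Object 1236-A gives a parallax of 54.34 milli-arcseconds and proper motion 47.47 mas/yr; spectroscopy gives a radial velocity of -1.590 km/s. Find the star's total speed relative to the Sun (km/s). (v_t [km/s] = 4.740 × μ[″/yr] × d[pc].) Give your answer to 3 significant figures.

d = 1/p = 1/0.05434″ = 18.403 pc.
μ = 47.47 mas/yr = 0.04747 ″/yr.
v_t = 4.740 μ d = 4.740 × 0.04747 × 18.403 = 4.1408 km/s.
v = √(v_r² + v_t²) = √((-1.590)² + 4.1408²) = √19.6743 = 4.4356 km/s.

4.44 km/s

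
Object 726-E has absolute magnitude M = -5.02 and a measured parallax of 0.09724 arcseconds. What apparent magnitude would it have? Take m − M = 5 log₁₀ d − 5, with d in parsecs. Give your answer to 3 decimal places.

d = 1/p = 1/0.09724″ = 10.284 pc.
m − M = 5 log₁₀ d − 5 = 5 log₁₀(10.284) − 5 = 5.0608 − 5 = 0.0608.
m = M + (m − M) = -5.02 + 0.0608 = -4.959.

m = -4.959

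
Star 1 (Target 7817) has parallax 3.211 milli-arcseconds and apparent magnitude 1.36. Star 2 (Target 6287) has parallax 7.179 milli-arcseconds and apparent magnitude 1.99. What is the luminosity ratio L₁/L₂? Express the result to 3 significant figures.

d₁ = 1/p₁ = 1/0.003211″ = 311.43 pc; d₂ = 1/p₂ = 1/0.007179″ = 139.3 pc.
M₁ = m₁ − 5 log₁₀ d₁ + 5 = 1.36 − 12.4668 + 5 = -6.1068.
M₂ = 1.99 − 10.7198 + 5 = -3.7298.
L₁/L₂ = 10^(0.4(M₂ − M₁)) = 10^(0.4 × 2.3770) = 10^0.95080 = 8.9289.

L₁/L₂ = 8.93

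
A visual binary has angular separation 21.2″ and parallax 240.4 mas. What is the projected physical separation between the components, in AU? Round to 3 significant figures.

88.2 AU

d = 1/p = 1/0.2404″ = 4.1597 pc.
At distance d (pc), an angle of θ arcsec spans θ·d AU: s = 21.2 × 4.1597 = 88.186 AU.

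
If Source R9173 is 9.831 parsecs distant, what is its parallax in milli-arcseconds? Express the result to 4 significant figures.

101.7 mas

p = 1/d = 1/9.831 = 0.10172 arcsec.
= 0.10172 × 1000 = 101.72 mas.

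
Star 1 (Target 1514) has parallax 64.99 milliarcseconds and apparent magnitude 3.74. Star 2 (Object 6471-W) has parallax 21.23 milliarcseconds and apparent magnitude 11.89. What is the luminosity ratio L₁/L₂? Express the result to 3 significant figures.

L₁/L₂ = 194

d₁ = 1/p₁ = 1/0.06499″ = 15.387 pc; d₂ = 1/p₂ = 1/0.02123″ = 47.103 pc.
M₁ = m₁ − 5 log₁₀ d₁ + 5 = 3.74 − 5.9358 + 5 = 2.8042.
M₂ = 11.89 − 8.3652 + 5 = 8.5248.
L₁/L₂ = 10^(0.4(M₂ − M₁)) = 10^(0.4 × 5.7206) = 10^2.28824 = 194.2.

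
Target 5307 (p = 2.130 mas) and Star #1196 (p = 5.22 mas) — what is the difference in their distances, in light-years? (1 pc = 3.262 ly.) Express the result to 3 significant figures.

907 ly

d_A = 1/0.002130″ = 469.48 pc; d_B = 1/0.005220″ = 191.57 pc.
|d_B − d_A| = |191.57 − 469.48| = 277.91 pc = 277.91 × 3.262 ly = 906.54 ly.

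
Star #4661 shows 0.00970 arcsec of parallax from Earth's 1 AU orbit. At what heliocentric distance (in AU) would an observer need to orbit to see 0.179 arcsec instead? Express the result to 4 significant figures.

Parallax scales linearly with baseline: p ∝ B, so B = p_target / p_Earth × 1 AU.
B = 0.179 / 0.00970 = 18.454 AU.

18.45 AU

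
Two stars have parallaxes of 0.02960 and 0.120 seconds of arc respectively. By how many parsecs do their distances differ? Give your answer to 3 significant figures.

25.5 pc

d_A = 1/0.02960″ = 33.784 pc; d_B = 1/0.1200″ = 8.3333 pc.
|d_B − d_A| = |8.3333 − 33.784| = 25.451 pc.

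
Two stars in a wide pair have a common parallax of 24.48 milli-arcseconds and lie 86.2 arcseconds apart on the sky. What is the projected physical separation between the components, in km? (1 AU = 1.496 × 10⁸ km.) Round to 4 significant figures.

d = 1/p = 1/0.02448″ = 40.85 pc.
At distance d (pc), an angle of θ arcsec spans θ·d AU: s = 86.2 × 40.85 = 3521.3 AU.
= 3521.3 × 1.496 × 10⁸ km = 5.2679 × 10^11 km.

5.268 × 10^11 km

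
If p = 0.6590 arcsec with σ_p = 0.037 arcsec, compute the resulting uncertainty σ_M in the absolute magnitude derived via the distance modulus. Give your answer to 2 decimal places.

σ_M = 0.12 mag

M = m − 5 log₁₀ d + 5 = m + 5 log₁₀ p + 5, so ∂M/∂p = 5/(p ln 10).
σ_M = (5/ln 10) · (σ_p/p) = 2.1715 × 0.037/0.6590 = 2.1715 × 0.056146 = 0.12192.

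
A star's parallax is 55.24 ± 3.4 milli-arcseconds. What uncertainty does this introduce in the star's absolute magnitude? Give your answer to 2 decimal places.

M = m − 5 log₁₀ d + 5 = m + 5 log₁₀ p + 5, so ∂M/∂p = 5/(p ln 10).
σ_M = (5/ln 10) · (σ_p/p) = 2.1715 × 3.4/55.24 = 2.1715 × 0.06155 = 0.13366.

σ_M = 0.13 mag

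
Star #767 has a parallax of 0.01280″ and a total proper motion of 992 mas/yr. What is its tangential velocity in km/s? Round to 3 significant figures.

d = 1/p = 1/0.01280″ = 78.125 pc.
μ = 992 mas/yr = 0.992 ″/yr.
v_t = 4.74 × μ × d = 4.74 × 0.992 × 78.125 = 367.35 km/s.

367 km/s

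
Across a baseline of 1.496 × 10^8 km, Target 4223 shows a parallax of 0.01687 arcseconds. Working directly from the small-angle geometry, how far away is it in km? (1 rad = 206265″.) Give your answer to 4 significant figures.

θ = 0.01687″ = 0.01687/206265 = 8.1788 × 10^-8 rad.
d = B/θ = (1.496 × 10^8) / (8.1788 × 10^-8) = 1.8291 × 10^15 km.

1.829 × 10^15 km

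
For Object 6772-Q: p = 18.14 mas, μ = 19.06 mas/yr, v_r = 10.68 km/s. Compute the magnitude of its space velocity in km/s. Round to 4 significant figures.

11.78 km/s

d = 1/p = 1/0.01814″ = 55.127 pc.
μ = 19.06 mas/yr = 0.01906 ″/yr.
v_t = 4.740 μ d = 4.740 × 0.01906 × 55.127 = 4.9804 km/s.
v = √(v_r² + v_t²) = √(10.68² + 4.9804²) = √138.867 = 11.784 km/s.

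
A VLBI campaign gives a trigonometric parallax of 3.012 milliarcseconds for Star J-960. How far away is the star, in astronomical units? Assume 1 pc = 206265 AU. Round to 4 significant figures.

p = 3.012 milliarcseconds = 0.003012 arcsec.
d = 1/p = 1/0.003012 = 332.01 pc.
In AU: 332.01 × 206265 = 6.8482 × 10^7 AU.

6.848 × 10^7 AU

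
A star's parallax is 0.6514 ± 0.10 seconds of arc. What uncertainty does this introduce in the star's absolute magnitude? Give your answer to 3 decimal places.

M = m − 5 log₁₀ d + 5 = m + 5 log₁₀ p + 5, so ∂M/∂p = 5/(p ln 10).
σ_M = (5/ln 10) · (σ_p/p) = 2.1715 × 0.10/0.6514 = 2.1715 × 0.15352 = 0.33337.

σ_M = 0.333 mag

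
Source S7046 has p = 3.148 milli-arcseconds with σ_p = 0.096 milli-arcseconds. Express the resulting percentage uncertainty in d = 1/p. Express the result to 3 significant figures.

For d = 1/p, |σ_d/d| = |σ_p/p|.
σ_p/p = 0.096 / 3.148 = 0.030496 = 3.0496%.

3.05%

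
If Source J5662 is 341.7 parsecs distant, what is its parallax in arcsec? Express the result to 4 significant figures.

p = 1/d = 1/341.7 = 0.0029265 arcsec.

0.002927 arcsec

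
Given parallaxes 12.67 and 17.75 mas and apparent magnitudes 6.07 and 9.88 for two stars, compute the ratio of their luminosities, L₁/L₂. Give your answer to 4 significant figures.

L₁/L₂ = 65.59

d₁ = 1/p₁ = 1/0.01267″ = 78.927 pc; d₂ = 1/p₂ = 1/0.01775″ = 56.338 pc.
M₁ = m₁ − 5 log₁₀ d₁ + 5 = 6.07 − 9.4861 + 5 = 1.5839.
M₂ = 9.88 − 8.7540 + 5 = 6.1260.
L₁/L₂ = 10^(0.4(M₂ − M₁)) = 10^(0.4 × 4.5421) = 10^1.81684 = 65.59.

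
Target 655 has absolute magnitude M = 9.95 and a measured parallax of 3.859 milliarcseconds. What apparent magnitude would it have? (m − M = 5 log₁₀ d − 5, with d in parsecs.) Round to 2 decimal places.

d = 1/p = 1/0.003859″ = 259.13 pc.
m − M = 5 log₁₀ d − 5 = 5 log₁₀(259.13) − 5 = 12.0676 − 5 = 7.0676.
m = M + (m − M) = 9.95 + 7.0676 = 17.02.

m = 17.02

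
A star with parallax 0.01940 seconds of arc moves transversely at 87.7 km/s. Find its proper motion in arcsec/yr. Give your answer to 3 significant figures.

0.359 arcsec/yr

d = 1/p = 1/0.01940″ = 51.546 pc.
μ = v_t / (4.74 d) = 87.7 / (4.74 × 51.546) = 87.7 / 244.33 = 0.35894 ″/yr.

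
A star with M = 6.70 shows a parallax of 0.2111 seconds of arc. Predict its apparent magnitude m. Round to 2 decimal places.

d = 1/p = 1/0.2111″ = 4.7371 pc.
m − M = 5 log₁₀ d − 5 = 5 log₁₀(4.7371) − 5 = 3.3776 − 5 = -1.6224.
m = M + (m − M) = 6.70 + (-1.6224) = 5.08.

m = 5.08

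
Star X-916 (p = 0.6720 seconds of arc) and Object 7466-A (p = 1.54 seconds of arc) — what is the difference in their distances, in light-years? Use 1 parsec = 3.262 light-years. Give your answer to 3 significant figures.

d_A = 1/0.6720″ = 1.4881 pc; d_B = 1/1.540″ = 0.64935 pc.
|d_B − d_A| = |0.64935 − 1.4881| = 0.83875 pc = 0.83875 × 3.262 ly = 2.736 ly.

2.74 ly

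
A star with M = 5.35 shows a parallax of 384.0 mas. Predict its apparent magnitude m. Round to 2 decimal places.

m = 2.43

d = 1/p = 1/0.3840″ = 2.6042 pc.
m − M = 5 log₁₀ d − 5 = 5 log₁₀(2.6042) − 5 = 2.0784 − 5 = -2.9216.
m = M + (m − M) = 5.35 + (-2.9216) = 2.43.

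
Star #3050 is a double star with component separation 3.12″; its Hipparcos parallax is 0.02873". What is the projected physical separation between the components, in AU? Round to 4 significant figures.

108.6 AU

d = 1/p = 1/0.02873″ = 34.807 pc.
At distance d (pc), an angle of θ arcsec spans θ·d AU: s = 3.12 × 34.807 = 108.6 AU.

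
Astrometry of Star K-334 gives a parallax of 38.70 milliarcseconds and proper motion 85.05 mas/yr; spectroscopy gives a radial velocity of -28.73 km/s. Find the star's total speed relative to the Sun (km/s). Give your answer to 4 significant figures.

30.56 km/s

d = 1/p = 1/0.03870″ = 25.84 pc.
μ = 85.05 mas/yr = 0.08505 ″/yr.
v_t = 4.740 μ d = 4.740 × 0.08505 × 25.84 = 10.417 km/s.
v = √(v_r² + v_t²) = √((-28.73)² + 10.417²) = √933.927 = 30.56 km/s.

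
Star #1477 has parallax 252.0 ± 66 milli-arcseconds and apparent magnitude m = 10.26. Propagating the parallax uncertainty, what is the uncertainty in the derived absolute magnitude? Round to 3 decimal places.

M = m − 5 log₁₀ d + 5 = m + 5 log₁₀ p + 5, so ∂M/∂p = 5/(p ln 10).
σ_M = (5/ln 10) · (σ_p/p) = 2.1715 × 66/252.0 = 2.1715 × 0.2619 = 0.56872.

σ_M = 0.569 mag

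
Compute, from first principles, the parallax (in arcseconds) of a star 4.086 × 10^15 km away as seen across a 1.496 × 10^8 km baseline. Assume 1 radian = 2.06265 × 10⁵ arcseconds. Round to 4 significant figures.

0.007552 arcsec

θ ≈ B/d = (1.496 × 10^8) / (4.086 × 10^15) = 3.6613 × 10^-8 rad.
In arcseconds: 3.6613 × 10^-8 × 206265 = 0.007552″.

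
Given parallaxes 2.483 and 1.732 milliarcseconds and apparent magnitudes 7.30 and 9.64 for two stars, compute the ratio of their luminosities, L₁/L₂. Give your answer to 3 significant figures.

L₁/L₂ = 4.20

d₁ = 1/p₁ = 1/0.002483″ = 402.74 pc; d₂ = 1/p₂ = 1/0.001732″ = 577.37 pc.
M₁ = m₁ − 5 log₁₀ d₁ + 5 = 7.30 − 13.0251 + 5 = -0.7251.
M₂ = 9.64 − 13.8073 + 5 = 0.8327.
L₁/L₂ = 10^(0.4(M₂ − M₁)) = 10^(0.4 × 1.5578) = 10^0.62312 = 4.1987.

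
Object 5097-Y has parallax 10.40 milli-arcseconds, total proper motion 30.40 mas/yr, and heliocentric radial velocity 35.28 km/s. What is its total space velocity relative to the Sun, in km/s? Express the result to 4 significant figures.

37.90 km/s

d = 1/p = 1/0.01040″ = 96.154 pc.
μ = 30.40 mas/yr = 0.03040 ″/yr.
v_t = 4.740 μ d = 4.740 × 0.03040 × 96.154 = 13.855 km/s.
v = √(v_r² + v_t²) = √(35.28² + 13.855²) = √1436.64 = 37.903 km/s.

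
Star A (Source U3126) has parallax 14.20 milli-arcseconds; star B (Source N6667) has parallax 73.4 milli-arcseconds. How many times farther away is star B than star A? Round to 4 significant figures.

0.1935

Since d = 1/p, d_B/d_A = p_A/p_B.
= 14.20 / 73.4 = 0.19346.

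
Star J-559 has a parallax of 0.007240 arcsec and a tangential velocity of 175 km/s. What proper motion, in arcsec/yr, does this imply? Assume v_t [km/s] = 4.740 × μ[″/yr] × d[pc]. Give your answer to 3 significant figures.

d = 1/p = 1/0.007240″ = 138.12 pc.
μ = v_t / (4.74 d) = 175 / (4.74 × 138.12) = 175 / 654.69 = 0.2673 ″/yr.

0.267 arcsec/yr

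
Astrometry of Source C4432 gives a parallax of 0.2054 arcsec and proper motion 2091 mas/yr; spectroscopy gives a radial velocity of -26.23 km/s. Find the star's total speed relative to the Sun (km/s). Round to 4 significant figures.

54.92 km/s

d = 1/p = 1/0.2054″ = 4.8685 pc.
μ = 2091 mas/yr = 2.091 ″/yr.
v_t = 4.740 μ d = 4.740 × 2.091 × 4.8685 = 48.253 km/s.
v = √(v_r² + v_t²) = √((-26.23)² + 48.253²) = √3016.36 = 54.921 km/s.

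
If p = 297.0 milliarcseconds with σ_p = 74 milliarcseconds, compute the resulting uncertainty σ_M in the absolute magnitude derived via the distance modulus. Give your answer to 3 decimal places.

M = m − 5 log₁₀ d + 5 = m + 5 log₁₀ p + 5, so ∂M/∂p = 5/(p ln 10).
σ_M = (5/ln 10) · (σ_p/p) = 2.1715 × 74/297.0 = 2.1715 × 0.24916 = 0.54105.

σ_M = 0.541 mag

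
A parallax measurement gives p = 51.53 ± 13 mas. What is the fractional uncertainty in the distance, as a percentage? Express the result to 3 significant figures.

25.2%

For d = 1/p, |σ_d/d| = |σ_p/p|.
σ_p/p = 13 / 51.53 = 0.25228 = 25.228%.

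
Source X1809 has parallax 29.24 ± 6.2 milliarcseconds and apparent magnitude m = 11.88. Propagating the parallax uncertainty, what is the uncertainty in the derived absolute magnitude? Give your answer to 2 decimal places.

σ_M = 0.46 mag

M = m − 5 log₁₀ d + 5 = m + 5 log₁₀ p + 5, so ∂M/∂p = 5/(p ln 10).
σ_M = (5/ln 10) · (σ_p/p) = 2.1715 × 6.2/29.24 = 2.1715 × 0.21204 = 0.46044.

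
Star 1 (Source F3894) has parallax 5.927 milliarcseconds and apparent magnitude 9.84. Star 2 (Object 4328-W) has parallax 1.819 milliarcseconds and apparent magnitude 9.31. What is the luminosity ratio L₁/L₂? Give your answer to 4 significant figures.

d₁ = 1/p₁ = 1/0.005927″ = 168.72 pc; d₂ = 1/p₂ = 1/0.001819″ = 549.75 pc.
M₁ = m₁ − 5 log₁₀ d₁ + 5 = 9.84 − 11.1358 + 5 = 3.7042.
M₂ = 9.31 − 13.7008 + 5 = 0.6092.
L₁/L₂ = 10^(0.4(M₂ − M₁)) = 10^(0.4 × (-3.0950)) = 10^(-1.23800) = 0.05781.

L₁/L₂ = 0.05781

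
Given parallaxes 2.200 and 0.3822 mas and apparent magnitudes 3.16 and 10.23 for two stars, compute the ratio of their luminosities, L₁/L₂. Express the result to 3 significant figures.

d₁ = 1/p₁ = 1/0.002200″ = 454.55 pc; d₂ = 1/p₂ = 1/0.0003822″ = 2616.4 pc.
M₁ = m₁ − 5 log₁₀ d₁ + 5 = 3.16 − 13.2879 + 5 = -5.1279.
M₂ = 10.23 − 17.0885 + 5 = -1.8585.
L₁/L₂ = 10^(0.4(M₂ − M₁)) = 10^(0.4 × 3.2694) = 10^1.30776 = 20.312.

L₁/L₂ = 20.3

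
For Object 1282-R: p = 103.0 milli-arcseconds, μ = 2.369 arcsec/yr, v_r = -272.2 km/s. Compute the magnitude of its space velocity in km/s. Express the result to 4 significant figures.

293.2 km/s

d = 1/p = 1/0.1030″ = 9.7087 pc.
v_t = 4.740 μ d = 4.740 × 2.369 × 9.7087 = 109.02 km/s.
v = √(v_r² + v_t²) = √((-272.2)² + 109.02²) = √85978.2 = 293.22 km/s.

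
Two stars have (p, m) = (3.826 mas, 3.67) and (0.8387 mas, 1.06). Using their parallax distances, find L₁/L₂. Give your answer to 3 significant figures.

d₁ = 1/p₁ = 1/0.003826″ = 261.37 pc; d₂ = 1/p₂ = 1/0.0008387″ = 1192.3 pc.
M₁ = m₁ − 5 log₁₀ d₁ + 5 = 3.67 − 12.0863 + 5 = -3.4163.
M₂ = 1.06 − 15.3819 + 5 = -9.3219.
L₁/L₂ = 10^(0.4(M₂ − M₁)) = 10^(0.4 × (-5.9056)) = 10^(-2.36224) = 0.0043427.

L₁/L₂ = 0.00434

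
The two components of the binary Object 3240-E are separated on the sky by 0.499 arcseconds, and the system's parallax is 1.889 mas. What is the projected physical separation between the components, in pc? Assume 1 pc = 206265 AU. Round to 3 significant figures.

d = 1/p = 1/0.001889″ = 529.38 pc.
At distance d (pc), an angle of θ arcsec spans θ·d AU: s = 0.499 × 529.38 = 264.16 AU.
= 264.16 / 206265 = 0.0012807 pc.

0.00128 pc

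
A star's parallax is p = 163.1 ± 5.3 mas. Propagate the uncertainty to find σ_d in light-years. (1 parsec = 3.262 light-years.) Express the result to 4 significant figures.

d = 1/p, so σ_d = σ_p / p².
σ_d = 0.00530 / (0.1631)² = 0.00530 / 0.026602 = 0.19923 pc = 0.19923 × 3.262 ly = 0.64989 ly.

0.6499 ly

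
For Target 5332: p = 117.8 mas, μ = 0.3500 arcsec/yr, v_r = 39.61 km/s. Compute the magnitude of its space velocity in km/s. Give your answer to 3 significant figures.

42.0 km/s

d = 1/p = 1/0.1178″ = 8.489 pc.
v_t = 4.740 μ d = 4.740 × 0.3500 × 8.489 = 14.083 km/s.
v = √(v_r² + v_t²) = √(39.61² + 14.083²) = √1767.28 = 42.039 km/s.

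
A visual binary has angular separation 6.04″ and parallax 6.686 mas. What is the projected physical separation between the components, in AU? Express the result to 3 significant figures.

d = 1/p = 1/0.006686″ = 149.57 pc.
At distance d (pc), an angle of θ arcsec spans θ·d AU: s = 6.04 × 149.57 = 903.4 AU.

903 AU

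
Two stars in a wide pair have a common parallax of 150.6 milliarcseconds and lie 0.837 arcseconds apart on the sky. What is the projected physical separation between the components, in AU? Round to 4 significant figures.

5.558 AU

d = 1/p = 1/0.1506″ = 6.6401 pc.
At distance d (pc), an angle of θ arcsec spans θ·d AU: s = 0.837 × 6.6401 = 5.5578 AU.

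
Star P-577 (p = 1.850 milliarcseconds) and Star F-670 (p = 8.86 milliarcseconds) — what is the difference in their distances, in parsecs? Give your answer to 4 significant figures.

427.7 pc

d_A = 1/0.001850″ = 540.54 pc; d_B = 1/0.008860″ = 112.87 pc.
|d_B − d_A| = |112.87 − 540.54| = 427.67 pc.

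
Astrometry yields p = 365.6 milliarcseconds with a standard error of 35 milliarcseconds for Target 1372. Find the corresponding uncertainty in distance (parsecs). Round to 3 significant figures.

0.262 pc

d = 1/p, so σ_d = σ_p / p².
σ_d = 0.0350 / (0.3656)² = 0.0350 / 0.13366 = 0.26186 pc.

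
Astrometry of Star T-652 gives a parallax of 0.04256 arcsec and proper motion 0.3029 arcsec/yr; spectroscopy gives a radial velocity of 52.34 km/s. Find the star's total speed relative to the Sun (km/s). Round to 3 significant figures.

d = 1/p = 1/0.04256″ = 23.496 pc.
v_t = 4.740 μ d = 4.740 × 0.3029 × 23.496 = 33.734 km/s.
v = √(v_r² + v_t²) = √(52.34² + 33.734²) = √3877.46 = 62.269 km/s.

62.3 km/s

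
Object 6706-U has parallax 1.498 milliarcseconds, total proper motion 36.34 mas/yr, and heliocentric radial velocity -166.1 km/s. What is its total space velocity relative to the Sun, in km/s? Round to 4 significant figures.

202.0 km/s

d = 1/p = 1/0.001498″ = 667.56 pc.
μ = 36.34 mas/yr = 0.03634 ″/yr.
v_t = 4.740 μ d = 4.740 × 0.03634 × 667.56 = 114.99 km/s.
v = √(v_r² + v_t²) = √((-166.1)² + 114.99²) = √40811.9 = 202.02 km/s.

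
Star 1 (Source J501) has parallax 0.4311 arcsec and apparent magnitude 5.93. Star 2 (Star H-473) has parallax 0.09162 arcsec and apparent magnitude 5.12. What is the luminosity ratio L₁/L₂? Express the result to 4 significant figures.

L₁/L₂ = 0.02142

d₁ = 1/p₁ = 1/0.4311″ = 2.3196 pc; d₂ = 1/p₂ = 1/0.09162″ = 10.915 pc.
M₁ = m₁ − 5 log₁₀ d₁ + 5 = 5.93 − 1.8271 + 5 = 9.1029.
M₂ = 5.12 − 5.1901 + 5 = 4.9299.
L₁/L₂ = 10^(0.4(M₂ − M₁)) = 10^(0.4 × (-4.1730)) = 10^(-1.66920) = 0.021419.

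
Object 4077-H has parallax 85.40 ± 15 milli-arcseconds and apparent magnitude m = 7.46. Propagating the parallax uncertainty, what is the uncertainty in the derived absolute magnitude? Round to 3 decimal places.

M = m − 5 log₁₀ d + 5 = m + 5 log₁₀ p + 5, so ∂M/∂p = 5/(p ln 10).
σ_M = (5/ln 10) · (σ_p/p) = 2.1715 × 15/85.40 = 2.1715 × 0.17564 = 0.3814.

σ_M = 0.381 mag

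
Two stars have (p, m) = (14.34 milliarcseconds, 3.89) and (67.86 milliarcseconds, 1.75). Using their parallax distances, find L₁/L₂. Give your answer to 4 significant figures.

L₁/L₂ = 3.120

d₁ = 1/p₁ = 1/0.01434″ = 69.735 pc; d₂ = 1/p₂ = 1/0.06786″ = 14.736 pc.
M₁ = m₁ − 5 log₁₀ d₁ + 5 = 3.89 − 9.2173 + 5 = -0.3273.
M₂ = 1.75 − 5.8419 + 5 = 0.9081.
L₁/L₂ = 10^(0.4(M₂ − M₁)) = 10^(0.4 × 1.2354) = 10^0.49416 = 3.12.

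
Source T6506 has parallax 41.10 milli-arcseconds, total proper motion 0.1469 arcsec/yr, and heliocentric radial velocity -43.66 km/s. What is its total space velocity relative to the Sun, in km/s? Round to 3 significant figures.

d = 1/p = 1/0.04110″ = 24.331 pc.
v_t = 4.740 μ d = 4.740 × 0.1469 × 24.331 = 16.942 km/s.
v = √(v_r² + v_t²) = √((-43.66)² + 16.942²) = √2193.23 = 46.832 km/s.

46.8 km/s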